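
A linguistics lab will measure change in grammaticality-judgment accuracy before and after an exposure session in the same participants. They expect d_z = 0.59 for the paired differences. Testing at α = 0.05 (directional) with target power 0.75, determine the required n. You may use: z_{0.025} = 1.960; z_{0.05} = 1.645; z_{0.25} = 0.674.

n = 16 pairs

For a paired (one-sample on differences) test: n = ((z_{α} + z_β) / d)².
z_{α} + z_β = 1.645 + 0.674 = 2.319.
n = (2.319 / 0.59)² = 3.931² = 15.45.
Round up.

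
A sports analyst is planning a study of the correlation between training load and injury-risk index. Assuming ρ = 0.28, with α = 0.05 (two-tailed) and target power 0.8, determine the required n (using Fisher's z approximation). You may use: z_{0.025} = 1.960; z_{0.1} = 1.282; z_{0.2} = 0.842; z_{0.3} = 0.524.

Fisher's z: C = ½·ln((1+r)/(1−r)) = ½·ln(1.7778) = 0.2877.
n = ((z_{α/2} + z_β)/C)² + 3.
(1.960 + 0.842) / 0.2877 = 2.802 / 0.2877 = 9.739.
n = 9.739² + 3 = 94.85 + 3 = 97.9.
Round up.

n = 98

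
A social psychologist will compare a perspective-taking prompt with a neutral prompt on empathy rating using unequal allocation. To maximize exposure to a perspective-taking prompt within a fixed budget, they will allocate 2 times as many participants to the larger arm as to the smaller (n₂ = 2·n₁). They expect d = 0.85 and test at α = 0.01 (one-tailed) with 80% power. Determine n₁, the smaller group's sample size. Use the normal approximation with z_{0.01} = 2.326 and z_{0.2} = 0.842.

With allocation ratio k = n₂/n₁ = 2, Var(x̄₁−x̄₂) = σ²(1/n₁ + 1/(k·n₁)) = σ²·(k+1)/(k·n₁).
So n₁ = (1 + 1/k)·((z_{α} + z_β)/d)² = 1.500 × (3.168/0.85)².
n₁ = 1.500 × 13.89 = 20.8.
Round up: n₁ = 21, giving n₂ = 2 × 21 = 42.

n₁ = 21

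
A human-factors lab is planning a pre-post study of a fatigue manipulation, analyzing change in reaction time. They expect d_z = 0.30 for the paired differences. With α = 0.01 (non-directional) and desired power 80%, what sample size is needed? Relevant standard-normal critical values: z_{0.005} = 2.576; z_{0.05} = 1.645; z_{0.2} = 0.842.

For a paired (one-sample on differences) test: n = ((z_{α/2} + z_β) / d)².
z_{α/2} + z_β = 2.576 + 0.842 = 3.418.
n = (3.418 / 0.30)² = 11.393² = 129.81.
Round up.

n = 130 pairs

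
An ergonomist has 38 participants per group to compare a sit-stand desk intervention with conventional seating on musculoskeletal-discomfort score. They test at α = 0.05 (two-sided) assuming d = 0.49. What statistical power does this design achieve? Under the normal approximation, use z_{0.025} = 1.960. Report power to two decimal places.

power ≈ 0.57

For two equal groups, power = Φ(d·√(n/2) − z_{α/2}).
d·√(n/2) = 0.49 × √(38/2) = 0.49 × 4.359 = 2.136.
z_β = 2.136 − 1.960 = 0.176.
Power = Φ(0.176) = 0.570.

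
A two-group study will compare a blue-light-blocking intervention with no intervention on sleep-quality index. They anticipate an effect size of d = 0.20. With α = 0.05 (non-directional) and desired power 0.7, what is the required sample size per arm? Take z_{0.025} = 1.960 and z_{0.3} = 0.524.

For two independent groups with equal n: n = 2·((z_{α/2} + z_β) / d)².
z_{α/2} + z_β = 1.960 + 0.524 = 2.484.
n = 2 × (2.484 / 0.20)² = 2 × 12.420² = 2 × 154.26 = 308.5.
Round up to the next whole participant.

n = 309 per group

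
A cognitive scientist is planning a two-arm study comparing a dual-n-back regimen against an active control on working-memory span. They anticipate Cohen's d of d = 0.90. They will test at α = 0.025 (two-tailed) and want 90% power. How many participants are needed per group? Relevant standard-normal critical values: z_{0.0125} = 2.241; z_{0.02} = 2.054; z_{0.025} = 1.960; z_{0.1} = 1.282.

For two independent groups with equal n: n = 2·((z_{α/2} + z_β) / d)².
z_{α/2} + z_β = 2.241 + 1.282 = 3.523.
n = 2 × (3.523 / 0.90)² = 2 × 3.914² = 2 × 15.32 = 30.6.
Round up to the next whole participant.

n = 31 per group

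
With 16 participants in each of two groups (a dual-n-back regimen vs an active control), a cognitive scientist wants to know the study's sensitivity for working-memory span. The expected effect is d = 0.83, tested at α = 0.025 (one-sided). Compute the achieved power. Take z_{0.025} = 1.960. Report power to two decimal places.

For two equal groups, power = Φ(d·√(n/2) − z_{α}).
d·√(n/2) = 0.83 × √(16/2) = 0.83 × 2.828 = 2.348.
z_β = 2.348 − 1.960 = 0.388.
Power = Φ(0.388) = 0.651.

power ≈ 0.65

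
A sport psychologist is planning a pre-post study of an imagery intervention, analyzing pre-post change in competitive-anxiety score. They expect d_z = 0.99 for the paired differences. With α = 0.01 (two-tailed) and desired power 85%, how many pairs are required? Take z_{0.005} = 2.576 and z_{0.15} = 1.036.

For a paired (one-sample on differences) test: n = ((z_{α/2} + z_β) / d)².
z_{α/2} + z_β = 2.576 + 1.036 = 3.612.
n = (3.612 / 0.99)² = 3.648² = 13.31.
Round up.

n = 14 pairs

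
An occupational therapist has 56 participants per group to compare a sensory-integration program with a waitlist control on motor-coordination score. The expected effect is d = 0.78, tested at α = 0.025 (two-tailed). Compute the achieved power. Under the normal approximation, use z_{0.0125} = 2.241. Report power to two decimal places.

power ≈ 0.97

For two equal groups, power = Φ(d·√(n/2) − z_{α/2}).
d·√(n/2) = 0.78 × √(56/2) = 0.78 × 5.292 = 4.127.
z_β = 4.127 − 2.241 = 1.886.
Power = Φ(1.886) = 0.970.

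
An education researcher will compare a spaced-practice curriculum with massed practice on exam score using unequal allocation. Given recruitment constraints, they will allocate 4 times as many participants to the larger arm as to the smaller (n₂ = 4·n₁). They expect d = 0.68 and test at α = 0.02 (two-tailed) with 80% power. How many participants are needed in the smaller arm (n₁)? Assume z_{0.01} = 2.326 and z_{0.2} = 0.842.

n₁ = 28

With allocation ratio k = n₂/n₁ = 4, Var(x̄₁−x̄₂) = σ²(1/n₁ + 1/(k·n₁)) = σ²·(k+1)/(k·n₁).
So n₁ = (1 + 1/k)·((z_{α/2} + z_β)/d)² = 1.250 × (3.168/0.68)².
n₁ = 1.250 × 21.70 = 27.1.
Round up: n₁ = 28, giving n₂ = 4 × 28 = 112.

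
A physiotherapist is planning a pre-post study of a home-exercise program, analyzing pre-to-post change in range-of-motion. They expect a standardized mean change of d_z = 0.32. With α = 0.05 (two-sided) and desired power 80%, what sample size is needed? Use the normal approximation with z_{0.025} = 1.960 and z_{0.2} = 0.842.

n = 77 pairs

For a paired (one-sample on differences) test: n = ((z_{α/2} + z_β) / d)².
z_{α/2} + z_β = 1.960 + 0.842 = 2.802.
n = (2.802 / 0.32)² = 8.756² = 76.67.
Round up.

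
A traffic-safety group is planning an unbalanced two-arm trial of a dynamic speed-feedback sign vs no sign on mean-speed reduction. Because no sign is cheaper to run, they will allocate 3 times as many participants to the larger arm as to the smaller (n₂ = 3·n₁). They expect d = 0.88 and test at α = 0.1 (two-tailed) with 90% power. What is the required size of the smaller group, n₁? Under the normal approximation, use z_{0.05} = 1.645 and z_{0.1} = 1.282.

n₁ = 15

With allocation ratio k = n₂/n₁ = 3, Var(x̄₁−x̄₂) = σ²(1/n₁ + 1/(k·n₁)) = σ²·(k+1)/(k·n₁).
So n₁ = (1 + 1/k)·((z_{α/2} + z_β)/d)² = 1.333 × (2.927/0.88)².
n₁ = 1.333 × 11.06 = 14.8.
Round up: n₁ = 15, giving n₂ = 3 × 15 = 45.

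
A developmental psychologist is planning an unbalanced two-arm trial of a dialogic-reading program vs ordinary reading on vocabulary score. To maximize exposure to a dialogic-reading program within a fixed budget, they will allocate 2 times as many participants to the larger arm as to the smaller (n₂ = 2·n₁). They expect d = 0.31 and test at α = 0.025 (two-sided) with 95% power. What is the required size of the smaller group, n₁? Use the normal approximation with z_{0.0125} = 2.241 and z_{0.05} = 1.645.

With allocation ratio k = n₂/n₁ = 2, Var(x̄₁−x̄₂) = σ²(1/n₁ + 1/(k·n₁)) = σ²·(k+1)/(k·n₁).
So n₁ = (1 + 1/k)·((z_{α/2} + z_β)/d)² = 1.500 × (3.886/0.31)².
n₁ = 1.500 × 157.14 = 235.7.
Round up: n₁ = 236, giving n₂ = 2 × 236 = 472.

n₁ = 236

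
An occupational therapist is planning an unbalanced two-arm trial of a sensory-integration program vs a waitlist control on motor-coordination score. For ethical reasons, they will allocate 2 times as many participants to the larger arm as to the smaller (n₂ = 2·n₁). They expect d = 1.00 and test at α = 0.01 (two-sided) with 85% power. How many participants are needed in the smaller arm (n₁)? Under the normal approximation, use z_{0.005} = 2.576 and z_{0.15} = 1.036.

With allocation ratio k = n₂/n₁ = 2, Var(x̄₁−x̄₂) = σ²(1/n₁ + 1/(k·n₁)) = σ²·(k+1)/(k·n₁).
So n₁ = (1 + 1/k)·((z_{α/2} + z_β)/d)² = 1.500 × (3.612/1.00)².
n₁ = 1.500 × 13.05 = 19.6.
Round up: n₁ = 20, giving n₂ = 2 × 20 = 40.

n₁ = 20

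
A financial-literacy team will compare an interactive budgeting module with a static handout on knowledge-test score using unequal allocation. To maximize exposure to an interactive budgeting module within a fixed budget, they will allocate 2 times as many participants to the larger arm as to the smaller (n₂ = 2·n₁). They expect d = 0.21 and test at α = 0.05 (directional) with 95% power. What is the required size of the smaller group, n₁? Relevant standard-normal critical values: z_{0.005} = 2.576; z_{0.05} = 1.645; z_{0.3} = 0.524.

n₁ = 369

With allocation ratio k = n₂/n₁ = 2, Var(x̄₁−x̄₂) = σ²(1/n₁ + 1/(k·n₁)) = σ²·(k+1)/(k·n₁).
So n₁ = (1 + 1/k)·((z_{α} + z_β)/d)² = 1.500 × (3.290/0.21)².
n₁ = 1.500 × 245.44 = 368.2.
Round up: n₁ = 369, giving n₂ = 2 × 369 = 738.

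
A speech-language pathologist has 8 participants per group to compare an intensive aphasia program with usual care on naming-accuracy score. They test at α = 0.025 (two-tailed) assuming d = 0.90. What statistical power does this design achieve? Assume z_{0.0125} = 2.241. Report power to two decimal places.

power ≈ 0.33

For two equal groups, power = Φ(d·√(n/2) − z_{α/2}).
d·√(n/2) = 0.90 × √(8/2) = 0.90 × 2.000 = 1.800.
z_β = 1.800 − 2.241 = -0.441.
Power = Φ(-0.441) = 0.330.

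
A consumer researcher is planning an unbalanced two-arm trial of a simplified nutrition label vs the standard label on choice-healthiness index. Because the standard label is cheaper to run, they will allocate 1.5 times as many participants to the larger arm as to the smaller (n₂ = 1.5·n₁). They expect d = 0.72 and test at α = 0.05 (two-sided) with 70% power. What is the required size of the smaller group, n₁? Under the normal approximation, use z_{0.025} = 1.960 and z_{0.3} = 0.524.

With allocation ratio k = n₂/n₁ = 1.5, Var(x̄₁−x̄₂) = σ²(1/n₁ + 1/(k·n₁)) = σ²·(k+1)/(k·n₁).
So n₁ = (1 + 1/k)·((z_{α/2} + z_β)/d)² = 1.667 × (2.484/0.72)².
n₁ = 1.667 × 11.90 = 19.8.
Round up: n₁ = 20, giving n₂ = 1.5 × 20 = 30.

n₁ = 20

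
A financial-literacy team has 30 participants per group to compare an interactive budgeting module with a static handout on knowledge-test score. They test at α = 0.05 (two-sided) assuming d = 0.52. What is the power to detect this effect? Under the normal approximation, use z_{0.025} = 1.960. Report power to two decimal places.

power ≈ 0.52

For two equal groups, power = Φ(d·√(n/2) − z_{α/2}).
d·√(n/2) = 0.52 × √(30/2) = 0.52 × 3.873 = 2.014.
z_β = 2.014 − 1.960 = 0.054.
Power = Φ(0.054) = 0.522.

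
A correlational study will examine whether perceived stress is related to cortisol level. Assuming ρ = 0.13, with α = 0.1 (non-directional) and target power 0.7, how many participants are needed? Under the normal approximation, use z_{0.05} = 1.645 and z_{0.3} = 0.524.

Fisher's z: C = ½·ln((1+r)/(1−r)) = ½·ln(1.2989) = 0.1307.
n = ((z_{α/2} + z_β)/C)² + 3.
(1.645 + 0.524) / 0.1307 = 2.169 / 0.1307 = 16.595.
n = 16.595² + 3 = 275.40 + 3 = 278.4.
Round up.

n = 279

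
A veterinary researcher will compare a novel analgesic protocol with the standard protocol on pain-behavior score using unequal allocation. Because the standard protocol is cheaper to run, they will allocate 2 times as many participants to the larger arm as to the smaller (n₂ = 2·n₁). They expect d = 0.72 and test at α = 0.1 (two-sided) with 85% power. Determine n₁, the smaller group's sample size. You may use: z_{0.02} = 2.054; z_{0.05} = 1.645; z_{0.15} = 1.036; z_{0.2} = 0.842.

n₁ = 21

With allocation ratio k = n₂/n₁ = 2, Var(x̄₁−x̄₂) = σ²(1/n₁ + 1/(k·n₁)) = σ²·(k+1)/(k·n₁).
So n₁ = (1 + 1/k)·((z_{α/2} + z_β)/d)² = 1.500 × (2.681/0.72)².
n₁ = 1.500 × 13.87 = 20.8.
Round up: n₁ = 21, giving n₂ = 2 × 21 = 42.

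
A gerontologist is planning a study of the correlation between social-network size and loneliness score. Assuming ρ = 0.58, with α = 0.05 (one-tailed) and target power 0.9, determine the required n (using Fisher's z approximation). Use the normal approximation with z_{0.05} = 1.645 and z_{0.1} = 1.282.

n = 23

Fisher's z: C = ½·ln((1+r)/(1−r)) = ½·ln(3.7619) = 0.6625.
n = ((z_{α} + z_β)/C)² + 3.
(1.645 + 1.282) / 0.6625 = 2.927 / 0.6625 = 4.418.
n = 4.418² + 3 = 19.52 + 3 = 22.5.
Round up.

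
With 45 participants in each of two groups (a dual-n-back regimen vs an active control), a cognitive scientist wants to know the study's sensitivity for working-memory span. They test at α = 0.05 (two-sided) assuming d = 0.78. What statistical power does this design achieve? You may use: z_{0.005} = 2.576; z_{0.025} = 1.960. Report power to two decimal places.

For two equal groups, power = Φ(d·√(n/2) − z_{α/2}).
d·√(n/2) = 0.78 × √(45/2) = 0.78 × 4.743 = 3.700.
z_β = 3.700 − 1.960 = 1.740.
Power = Φ(1.740) = 0.959.

power ≈ 0.96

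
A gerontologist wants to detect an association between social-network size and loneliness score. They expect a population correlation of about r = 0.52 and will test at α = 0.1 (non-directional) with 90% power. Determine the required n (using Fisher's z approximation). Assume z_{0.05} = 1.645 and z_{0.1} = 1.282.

n = 29

Fisher's z: C = ½·ln((1+r)/(1−r)) = ½·ln(3.1667) = 0.5763.
n = ((z_{α/2} + z_β)/C)² + 3.
(1.645 + 1.282) / 0.5763 = 2.927 / 0.5763 = 5.079.
n = 5.079² + 3 = 25.80 + 3 = 28.8.
Round up.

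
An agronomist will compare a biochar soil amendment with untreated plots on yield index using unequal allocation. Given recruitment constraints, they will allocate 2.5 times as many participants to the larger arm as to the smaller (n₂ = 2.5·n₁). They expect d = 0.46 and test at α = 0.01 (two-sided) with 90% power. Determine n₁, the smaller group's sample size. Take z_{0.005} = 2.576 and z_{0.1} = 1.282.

With allocation ratio k = n₂/n₁ = 2.5, Var(x̄₁−x̄₂) = σ²(1/n₁ + 1/(k·n₁)) = σ²·(k+1)/(k·n₁).
So n₁ = (1 + 1/k)·((z_{α/2} + z_β)/d)² = 1.400 × (3.858/0.46)².
n₁ = 1.400 × 70.34 = 98.5.
Round up: n₁ = 99, giving n₂ = ⌈2.5 × 99⌉ = ⌈247.5⌉ = 248.

n₁ = 99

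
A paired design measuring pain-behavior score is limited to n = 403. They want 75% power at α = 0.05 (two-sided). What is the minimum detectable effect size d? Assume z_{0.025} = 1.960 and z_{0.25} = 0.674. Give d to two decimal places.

For a single sample (or paired design) of n = 403: d_min = (z_{α/2} + z_β)/√n.
z-sum = 1.960 + 0.674 = 2.634.
d_min = 2.634 / √403 = 2.634 / 20.075 = 0.131.

d_min ≈ 0.13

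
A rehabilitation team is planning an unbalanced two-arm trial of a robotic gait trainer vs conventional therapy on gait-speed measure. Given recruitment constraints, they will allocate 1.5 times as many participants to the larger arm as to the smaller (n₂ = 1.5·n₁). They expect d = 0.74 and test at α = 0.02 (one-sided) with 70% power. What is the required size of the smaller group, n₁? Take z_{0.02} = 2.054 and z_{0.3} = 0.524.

n₁ = 21

With allocation ratio k = n₂/n₁ = 1.5, Var(x̄₁−x̄₂) = σ²(1/n₁ + 1/(k·n₁)) = σ²·(k+1)/(k·n₁).
So n₁ = (1 + 1/k)·((z_{α} + z_β)/d)² = 1.667 × (2.578/0.74)².
n₁ = 1.667 × 12.14 = 20.2.
Round up: n₁ = 21, giving n₂ = ⌈1.5 × 21⌉ = ⌈31.5⌉ = 32.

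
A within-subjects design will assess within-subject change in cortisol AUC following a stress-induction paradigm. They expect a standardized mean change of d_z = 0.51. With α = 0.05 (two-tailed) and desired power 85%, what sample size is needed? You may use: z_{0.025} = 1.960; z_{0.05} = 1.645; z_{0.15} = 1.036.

n = 35 pairs

For a paired (one-sample on differences) test: n = ((z_{α/2} + z_β) / d)².
z_{α/2} + z_β = 1.960 + 1.036 = 2.996.
n = (2.996 / 0.51)² = 5.875² = 34.51.
Round up.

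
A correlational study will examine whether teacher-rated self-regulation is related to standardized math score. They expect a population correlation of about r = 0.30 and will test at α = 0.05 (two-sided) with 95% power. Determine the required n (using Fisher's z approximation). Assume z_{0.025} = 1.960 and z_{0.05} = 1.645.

Fisher's z: C = ½·ln((1+r)/(1−r)) = ½·ln(1.8571) = 0.3095.
n = ((z_{α/2} + z_β)/C)² + 3.
(1.960 + 1.645) / 0.3095 = 3.605 / 0.3095 = 11.648.
n = 11.648² + 3 = 135.67 + 3 = 138.7.
Round up.

n = 139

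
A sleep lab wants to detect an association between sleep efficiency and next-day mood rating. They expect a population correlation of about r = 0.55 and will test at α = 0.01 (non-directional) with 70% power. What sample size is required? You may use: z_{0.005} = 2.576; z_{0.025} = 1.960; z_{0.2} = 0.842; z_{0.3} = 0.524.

n = 29

Fisher's z: C = ½·ln((1+r)/(1−r)) = ½·ln(3.4444) = 0.6184.
n = ((z_{α/2} + z_β)/C)² + 3.
(2.576 + 0.524) / 0.6184 = 3.100 / 0.6184 = 5.013.
n = 5.013² + 3 = 25.13 + 3 = 28.1.
Round up.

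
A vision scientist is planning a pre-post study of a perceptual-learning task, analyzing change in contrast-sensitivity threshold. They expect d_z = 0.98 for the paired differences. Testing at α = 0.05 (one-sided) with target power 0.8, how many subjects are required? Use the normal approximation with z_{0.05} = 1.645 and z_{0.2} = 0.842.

n = 7 pairs

For a paired (one-sample on differences) test: n = ((z_{α} + z_β) / d)².
z_{α} + z_β = 1.645 + 0.842 = 2.487.
n = (2.487 / 0.98)² = 2.538² = 6.44.
Round up.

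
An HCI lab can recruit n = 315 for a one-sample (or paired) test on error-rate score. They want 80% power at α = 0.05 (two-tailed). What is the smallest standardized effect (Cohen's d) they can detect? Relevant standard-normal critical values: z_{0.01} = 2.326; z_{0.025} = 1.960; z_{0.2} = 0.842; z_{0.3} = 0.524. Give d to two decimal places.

For a single sample (or paired design) of n = 315: d_min = (z_{α/2} + z_β)/√n.
z-sum = 1.960 + 0.842 = 2.802.
d_min = 2.802 / √315 = 2.802 / 17.748 = 0.158.

d_min ≈ 0.16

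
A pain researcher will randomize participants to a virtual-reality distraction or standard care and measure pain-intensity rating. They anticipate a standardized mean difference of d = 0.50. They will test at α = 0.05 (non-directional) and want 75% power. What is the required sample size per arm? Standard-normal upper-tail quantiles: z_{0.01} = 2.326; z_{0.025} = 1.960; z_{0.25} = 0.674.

n = 56 per group

For two independent groups with equal n: n = 2·((z_{α/2} + z_β) / d)².
z_{α/2} + z_β = 1.960 + 0.674 = 2.634.
n = 2 × (2.634 / 0.50)² = 2 × 5.268² = 2 × 27.75 = 55.5.
Round up to the next whole participant.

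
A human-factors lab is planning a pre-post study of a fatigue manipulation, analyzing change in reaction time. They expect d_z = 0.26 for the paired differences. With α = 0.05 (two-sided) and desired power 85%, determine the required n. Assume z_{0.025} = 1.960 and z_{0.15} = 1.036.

For a paired (one-sample on differences) test: n = ((z_{α/2} + z_β) / d)².
z_{α/2} + z_β = 1.960 + 1.036 = 2.996.
n = (2.996 / 0.26)² = 11.523² = 132.78.
Round up.

n = 133 pairs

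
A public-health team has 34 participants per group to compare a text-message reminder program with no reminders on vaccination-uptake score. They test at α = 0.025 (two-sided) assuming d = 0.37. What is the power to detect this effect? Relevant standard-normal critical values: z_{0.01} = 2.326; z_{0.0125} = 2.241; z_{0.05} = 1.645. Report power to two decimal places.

power ≈ 0.24

For two equal groups, power = Φ(d·√(n/2) − z_{α/2}).
d·√(n/2) = 0.37 × √(34/2) = 0.37 × 4.123 = 1.526.
z_β = 1.526 − 2.241 = -0.715.
Power = Φ(-0.715) = 0.237.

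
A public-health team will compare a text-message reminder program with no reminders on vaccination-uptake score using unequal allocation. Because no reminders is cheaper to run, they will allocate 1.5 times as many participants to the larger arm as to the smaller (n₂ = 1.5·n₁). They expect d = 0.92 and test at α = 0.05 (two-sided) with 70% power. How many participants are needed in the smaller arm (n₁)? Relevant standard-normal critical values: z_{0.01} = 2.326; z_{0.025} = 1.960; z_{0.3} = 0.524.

n₁ = 13

With allocation ratio k = n₂/n₁ = 1.5, Var(x̄₁−x̄₂) = σ²(1/n₁ + 1/(k·n₁)) = σ²·(k+1)/(k·n₁).
So n₁ = (1 + 1/k)·((z_{α/2} + z_β)/d)² = 1.667 × (2.484/0.92)².
n₁ = 1.667 × 7.29 = 12.1.
Round up: n₁ = 13, giving n₂ = ⌈1.5 × 13⌉ = ⌈19.5⌉ = 20.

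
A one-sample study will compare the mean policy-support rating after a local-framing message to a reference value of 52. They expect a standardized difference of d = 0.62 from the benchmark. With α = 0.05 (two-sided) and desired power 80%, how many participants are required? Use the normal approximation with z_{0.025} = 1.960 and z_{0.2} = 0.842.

n = 21

For a one-sample test: n = ((z_{α/2} + z_β) / d)².
z_{α/2} + z_β = 1.960 + 0.842 = 2.802.
n = (2.802 / 0.62)² = 4.519² = 20.42.
Round up.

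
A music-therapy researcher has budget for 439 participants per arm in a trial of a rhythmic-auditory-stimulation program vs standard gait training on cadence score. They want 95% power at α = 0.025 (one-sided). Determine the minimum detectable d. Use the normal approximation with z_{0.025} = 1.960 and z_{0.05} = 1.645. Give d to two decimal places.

For two independent groups of n = 439 each: d_min = (z_{α} + z_β)·√(2/n).
z-sum = 1.960 + 1.645 = 3.605.
d_min = 3.605 × √(2/439) = 3.605 × 0.0675 = 0.243.

d_min ≈ 0.24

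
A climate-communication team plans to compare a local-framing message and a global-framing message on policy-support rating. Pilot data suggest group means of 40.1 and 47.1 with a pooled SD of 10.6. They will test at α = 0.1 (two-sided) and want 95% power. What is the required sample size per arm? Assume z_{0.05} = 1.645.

n = 50 per group

Cohen's d = |M₁ − M₂| / SD_pooled = |40.1 − 47.1| / 10.6 = 7.0 / 10.6 = 0.660.
For two independent groups with equal n: n = 2·((z_{α/2} + z_β) / d)².
z_{α/2} + z_β = 1.645 + 1.645 = 3.290.
n = 2 × (3.290 / 0.660)² = 2 × 4.985² = 2 × 24.85 = 49.7.
Round up to the next whole participant.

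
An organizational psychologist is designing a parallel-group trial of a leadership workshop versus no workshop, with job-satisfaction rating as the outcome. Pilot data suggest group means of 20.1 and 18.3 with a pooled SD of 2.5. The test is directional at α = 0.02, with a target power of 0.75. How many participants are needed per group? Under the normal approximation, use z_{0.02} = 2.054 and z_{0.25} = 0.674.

Cohen's d = |M₁ − M₂| / SD_pooled = |20.1 − 18.3| / 2.5 = 1.8 / 2.5 = 0.720.
For two independent groups with equal n: n = 2·((z_{α} + z_β) / d)².
z_{α} + z_β = 2.054 + 0.674 = 2.728.
n = 2 × (2.728 / 0.720)² = 2 × 3.789² = 2 × 14.36 = 28.7.
Round up to the next whole participant.

n = 29 per group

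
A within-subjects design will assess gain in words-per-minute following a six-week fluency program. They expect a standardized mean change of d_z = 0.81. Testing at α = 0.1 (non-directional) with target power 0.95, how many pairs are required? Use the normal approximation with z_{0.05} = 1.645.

n = 17 pairs

For a paired (one-sample on differences) test: n = ((z_{α/2} + z_β) / d)².
z_{α/2} + z_β = 1.645 + 1.645 = 3.290.
n = (3.290 / 0.81)² = 4.062² = 16.50.
Round up.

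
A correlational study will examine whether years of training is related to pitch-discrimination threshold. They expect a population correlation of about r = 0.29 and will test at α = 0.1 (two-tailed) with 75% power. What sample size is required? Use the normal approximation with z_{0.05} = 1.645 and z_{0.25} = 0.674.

Fisher's z: C = ½·ln((1+r)/(1−r)) = ½·ln(1.8169) = 0.2986.
n = ((z_{α/2} + z_β)/C)² + 3.
(1.645 + 0.674) / 0.2986 = 2.319 / 0.2986 = 7.766.
n = 7.766² + 3 = 60.31 + 3 = 63.3.
Round up.

n = 64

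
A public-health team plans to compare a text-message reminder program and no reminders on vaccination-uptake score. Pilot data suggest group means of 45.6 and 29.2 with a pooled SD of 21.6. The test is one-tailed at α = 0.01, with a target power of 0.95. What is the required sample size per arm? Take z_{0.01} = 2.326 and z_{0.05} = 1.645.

n = 55 per group

Cohen's d = |M₁ − M₂| / SD_pooled = |45.6 − 29.2| / 21.6 = 16.4 / 21.6 = 0.759.
For two independent groups with equal n: n = 2·((z_{α} + z_β) / d)².
z_{α} + z_β = 2.326 + 1.645 = 3.971.
n = 2 × (3.971 / 0.759)² = 2 × 5.232² = 2 × 27.37 = 54.7.
Round up to the next whole participant.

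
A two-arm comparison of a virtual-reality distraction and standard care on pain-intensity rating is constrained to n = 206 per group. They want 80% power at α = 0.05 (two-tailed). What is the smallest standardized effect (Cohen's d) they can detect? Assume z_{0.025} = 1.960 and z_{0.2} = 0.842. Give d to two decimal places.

For two independent groups of n = 206 each: d_min = (z_{α/2} + z_β)·√(2/n).
z-sum = 1.960 + 0.842 = 2.802.
d_min = 2.802 × √(2/206) = 2.802 × 0.0985 = 0.276.

d_min ≈ 0.28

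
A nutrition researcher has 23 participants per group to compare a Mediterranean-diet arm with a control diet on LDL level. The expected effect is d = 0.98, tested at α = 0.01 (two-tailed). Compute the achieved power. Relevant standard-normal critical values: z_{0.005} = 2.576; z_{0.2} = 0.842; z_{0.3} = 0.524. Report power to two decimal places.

For two equal groups, power = Φ(d·√(n/2) − z_{α/2}).
d·√(n/2) = 0.98 × √(23/2) = 0.98 × 3.391 = 3.323.
z_β = 3.323 − 2.576 = 0.747.
Power = Φ(0.747) = 0.773.

power ≈ 0.77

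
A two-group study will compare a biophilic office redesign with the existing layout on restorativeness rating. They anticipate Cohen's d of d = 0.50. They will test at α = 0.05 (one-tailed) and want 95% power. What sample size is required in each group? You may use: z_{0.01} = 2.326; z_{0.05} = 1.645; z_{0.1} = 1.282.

For two independent groups with equal n: n = 2·((z_{α} + z_β) / d)².
z_{α} + z_β = 1.645 + 1.645 = 3.290.
n = 2 × (3.290 / 0.50)² = 2 × 6.580² = 2 × 43.30 = 86.6.
Round up to the next whole participant.

n = 87 per group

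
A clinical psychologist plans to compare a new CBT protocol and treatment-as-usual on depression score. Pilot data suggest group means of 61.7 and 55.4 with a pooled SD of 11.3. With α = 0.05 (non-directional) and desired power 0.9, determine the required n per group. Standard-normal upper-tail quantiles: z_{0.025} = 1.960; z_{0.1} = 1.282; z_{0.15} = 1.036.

Cohen's d = |M₁ − M₂| / SD_pooled = |61.7 − 55.4| / 11.3 = 6.3 / 11.3 = 0.558.
For two independent groups with equal n: n = 2·((z_{α/2} + z_β) / d)².
z_{α/2} + z_β = 1.960 + 1.282 = 3.242.
n = 2 × (3.242 / 0.558)² = 2 × 5.810² = 2 × 33.76 = 67.5.
Round up to the next whole participant.

n = 68 per group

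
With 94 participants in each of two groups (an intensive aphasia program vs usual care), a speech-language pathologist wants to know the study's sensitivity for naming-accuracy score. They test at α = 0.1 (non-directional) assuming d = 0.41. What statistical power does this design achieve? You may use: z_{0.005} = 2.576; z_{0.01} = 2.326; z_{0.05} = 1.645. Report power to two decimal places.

For two equal groups, power = Φ(d·√(n/2) − z_{α/2}).
d·√(n/2) = 0.41 × √(94/2) = 0.41 × 6.856 = 2.811.
z_β = 2.811 − 1.645 = 1.166.
Power = Φ(1.166) = 0.878.

power ≈ 0.88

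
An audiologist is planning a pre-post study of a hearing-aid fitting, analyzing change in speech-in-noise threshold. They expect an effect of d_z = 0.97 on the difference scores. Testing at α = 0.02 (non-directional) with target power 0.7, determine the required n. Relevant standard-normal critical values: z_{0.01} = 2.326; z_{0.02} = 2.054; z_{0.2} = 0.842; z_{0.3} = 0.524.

For a paired (one-sample on differences) test: n = ((z_{α/2} + z_β) / d)².
z_{α/2} + z_β = 2.326 + 0.524 = 2.850.
n = (2.850 / 0.97)² = 2.938² = 8.63.
Round up.

n = 9 pairs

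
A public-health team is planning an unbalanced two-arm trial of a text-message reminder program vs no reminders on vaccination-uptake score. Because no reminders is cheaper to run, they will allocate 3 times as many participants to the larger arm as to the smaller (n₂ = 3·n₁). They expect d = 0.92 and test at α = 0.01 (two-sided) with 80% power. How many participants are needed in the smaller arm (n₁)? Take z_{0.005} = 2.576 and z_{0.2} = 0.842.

With allocation ratio k = n₂/n₁ = 3, Var(x̄₁−x̄₂) = σ²(1/n₁ + 1/(k·n₁)) = σ²·(k+1)/(k·n₁).
So n₁ = (1 + 1/k)·((z_{α/2} + z_β)/d)² = 1.333 × (3.418/0.92)².
n₁ = 1.333 × 13.80 = 18.4.
Round up: n₁ = 19, giving n₂ = 3 × 19 = 57.

n₁ = 19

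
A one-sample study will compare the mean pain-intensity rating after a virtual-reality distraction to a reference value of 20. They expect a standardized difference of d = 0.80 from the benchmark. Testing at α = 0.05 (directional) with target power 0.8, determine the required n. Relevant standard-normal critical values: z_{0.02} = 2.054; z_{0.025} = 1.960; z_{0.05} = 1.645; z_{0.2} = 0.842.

For a one-sample test: n = ((z_{α} + z_β) / d)².
z_{α} + z_β = 1.645 + 0.842 = 2.487.
n = (2.487 / 0.80)² = 3.109² = 9.66.
Round up.

n = 10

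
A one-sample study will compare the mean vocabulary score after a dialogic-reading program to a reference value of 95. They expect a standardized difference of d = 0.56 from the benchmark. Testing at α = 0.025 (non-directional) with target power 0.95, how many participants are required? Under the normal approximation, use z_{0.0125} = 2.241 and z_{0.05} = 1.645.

n = 49

For a one-sample test: n = ((z_{α/2} + z_β) / d)².
z_{α/2} + z_β = 2.241 + 1.645 = 3.886.
n = (3.886 / 0.56)² = 6.939² = 48.15.
Round up.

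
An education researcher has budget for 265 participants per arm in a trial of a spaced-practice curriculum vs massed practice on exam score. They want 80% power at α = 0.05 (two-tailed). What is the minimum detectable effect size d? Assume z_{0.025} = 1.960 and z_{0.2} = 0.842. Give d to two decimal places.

d_min ≈ 0.24

For two independent groups of n = 265 each: d_min = (z_{α/2} + z_β)·√(2/n).
z-sum = 1.960 + 0.842 = 2.802.
d_min = 2.802 × √(2/265) = 2.802 × 0.0869 = 0.243.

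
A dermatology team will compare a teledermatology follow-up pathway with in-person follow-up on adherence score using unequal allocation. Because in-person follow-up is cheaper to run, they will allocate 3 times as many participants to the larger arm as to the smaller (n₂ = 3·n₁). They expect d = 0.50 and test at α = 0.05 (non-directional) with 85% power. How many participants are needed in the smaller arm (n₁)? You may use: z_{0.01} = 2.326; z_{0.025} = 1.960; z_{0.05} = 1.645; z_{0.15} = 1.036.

With allocation ratio k = n₂/n₁ = 3, Var(x̄₁−x̄₂) = σ²(1/n₁ + 1/(k·n₁)) = σ²·(k+1)/(k·n₁).
So n₁ = (1 + 1/k)·((z_{α/2} + z_β)/d)² = 1.333 × (2.996/0.50)².
n₁ = 1.333 × 35.90 = 47.9.
Round up: n₁ = 48, giving n₂ = 3 × 48 = 144.

n₁ = 48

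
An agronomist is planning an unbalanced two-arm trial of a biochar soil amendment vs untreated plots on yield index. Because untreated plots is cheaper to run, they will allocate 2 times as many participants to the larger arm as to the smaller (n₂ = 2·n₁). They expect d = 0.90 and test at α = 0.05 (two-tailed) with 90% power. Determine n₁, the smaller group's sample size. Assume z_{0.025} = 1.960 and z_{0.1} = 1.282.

With allocation ratio k = n₂/n₁ = 2, Var(x̄₁−x̄₂) = σ²(1/n₁ + 1/(k·n₁)) = σ²·(k+1)/(k·n₁).
So n₁ = (1 + 1/k)·((z_{α/2} + z_β)/d)² = 1.500 × (3.242/0.90)².
n₁ = 1.500 × 12.98 = 19.5.
Round up: n₁ = 20, giving n₂ = 2 × 20 = 40.

n₁ = 20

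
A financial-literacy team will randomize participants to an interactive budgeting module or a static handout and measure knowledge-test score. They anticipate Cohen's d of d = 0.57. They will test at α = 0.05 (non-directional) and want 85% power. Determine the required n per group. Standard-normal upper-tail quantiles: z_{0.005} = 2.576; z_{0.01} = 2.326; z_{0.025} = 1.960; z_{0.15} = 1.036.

For two independent groups with equal n: n = 2·((z_{α/2} + z_β) / d)².
z_{α/2} + z_β = 1.960 + 1.036 = 2.996.
n = 2 × (2.996 / 0.57)² = 2 × 5.256² = 2 × 27.63 = 55.3.
Round up to the next whole participant.

n = 56 per group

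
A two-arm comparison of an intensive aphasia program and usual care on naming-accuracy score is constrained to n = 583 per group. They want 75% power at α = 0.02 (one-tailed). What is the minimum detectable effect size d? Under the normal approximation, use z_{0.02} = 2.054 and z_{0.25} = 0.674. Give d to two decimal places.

For two independent groups of n = 583 each: d_min = (z_{α} + z_β)·√(2/n).
z-sum = 2.054 + 0.674 = 2.728.
d_min = 2.728 × √(2/583) = 2.728 × 0.0586 = 0.160.

d_min ≈ 0.16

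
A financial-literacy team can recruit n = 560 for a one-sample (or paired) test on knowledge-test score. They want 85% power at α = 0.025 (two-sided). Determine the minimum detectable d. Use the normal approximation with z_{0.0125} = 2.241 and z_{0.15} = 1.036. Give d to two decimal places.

For a single sample (or paired design) of n = 560: d_min = (z_{α/2} + z_β)/√n.
z-sum = 2.241 + 1.036 = 3.277.
d_min = 3.277 / √560 = 3.277 / 23.664 = 0.138.

d_min ≈ 0.14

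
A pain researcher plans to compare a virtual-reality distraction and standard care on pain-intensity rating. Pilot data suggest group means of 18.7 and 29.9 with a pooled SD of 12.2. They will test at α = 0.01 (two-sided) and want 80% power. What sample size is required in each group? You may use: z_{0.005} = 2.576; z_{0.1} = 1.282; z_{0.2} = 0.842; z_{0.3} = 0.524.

n = 28 per group

Cohen's d = |M₁ − M₂| / SD_pooled = |18.7 − 29.9| / 12.2 = 11.2 / 12.2 = 0.918.
For two independent groups with equal n: n = 2·((z_{α/2} + z_β) / d)².
z_{α/2} + z_β = 2.576 + 0.842 = 3.418.
n = 2 × (3.418 / 0.918)² = 2 × 3.723² = 2 × 13.86 = 27.7.
Round up to the next whole participant.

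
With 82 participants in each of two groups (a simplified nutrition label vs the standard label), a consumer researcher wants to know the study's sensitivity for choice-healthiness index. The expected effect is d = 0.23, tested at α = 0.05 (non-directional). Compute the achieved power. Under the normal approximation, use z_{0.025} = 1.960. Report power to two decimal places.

For two equal groups, power = Φ(d·√(n/2) − z_{α/2}).
d·√(n/2) = 0.23 × √(82/2) = 0.23 × 6.403 = 1.473.
z_β = 1.473 − 1.960 = -0.487.
Power = Φ(-0.487) = 0.313.

power ≈ 0.31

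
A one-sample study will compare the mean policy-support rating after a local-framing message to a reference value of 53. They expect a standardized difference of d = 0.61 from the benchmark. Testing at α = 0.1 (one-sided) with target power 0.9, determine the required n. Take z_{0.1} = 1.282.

For a one-sample test: n = ((z_{α} + z_β) / d)².
z_{α} + z_β = 1.282 + 1.282 = 2.564.
n = (2.564 / 0.61)² = 4.203² = 17.67.
Round up.

n = 18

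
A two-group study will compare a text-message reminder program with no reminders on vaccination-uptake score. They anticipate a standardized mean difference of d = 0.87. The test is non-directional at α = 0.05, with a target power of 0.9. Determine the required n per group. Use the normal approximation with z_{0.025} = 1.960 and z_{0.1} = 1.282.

For two independent groups with equal n: n = 2·((z_{α/2} + z_β) / d)².
z_{α/2} + z_β = 1.960 + 1.282 = 3.242.
n = 2 × (3.242 / 0.87)² = 2 × 3.726² = 2 × 13.89 = 27.8.
Round up to the next whole participant.

n = 28 per group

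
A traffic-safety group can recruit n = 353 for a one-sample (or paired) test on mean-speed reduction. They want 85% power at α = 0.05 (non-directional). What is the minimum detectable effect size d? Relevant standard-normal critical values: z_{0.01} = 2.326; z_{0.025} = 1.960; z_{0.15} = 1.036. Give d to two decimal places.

d_min ≈ 0.16

For a single sample (or paired design) of n = 353: d_min = (z_{α/2} + z_β)/√n.
z-sum = 1.960 + 1.036 = 2.996.
d_min = 2.996 / √353 = 2.996 / 18.788 = 0.159.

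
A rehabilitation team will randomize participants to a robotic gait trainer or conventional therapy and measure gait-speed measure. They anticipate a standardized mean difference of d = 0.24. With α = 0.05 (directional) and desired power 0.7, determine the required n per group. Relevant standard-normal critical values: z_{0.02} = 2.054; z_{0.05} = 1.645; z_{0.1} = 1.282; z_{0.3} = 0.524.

For two independent groups with equal n: n = 2·((z_{α} + z_β) / d)².
z_{α} + z_β = 1.645 + 0.524 = 2.169.
n = 2 × (2.169 / 0.24)² = 2 × 9.037² = 2 × 81.68 = 163.4.
Round up to the next whole participant.

n = 164 per group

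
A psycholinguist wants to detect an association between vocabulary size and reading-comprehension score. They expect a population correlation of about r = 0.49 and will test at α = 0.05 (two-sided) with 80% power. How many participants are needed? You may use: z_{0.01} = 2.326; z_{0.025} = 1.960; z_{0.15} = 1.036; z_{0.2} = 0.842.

Fisher's z: C = ½·ln((1+r)/(1−r)) = ½·ln(2.9216) = 0.5361.
n = ((z_{α/2} + z_β)/C)² + 3.
(1.960 + 0.842) / 0.5361 = 2.802 / 0.5361 = 5.227.
n = 5.227² + 3 = 27.32 + 3 = 30.3.
Round up.

n = 31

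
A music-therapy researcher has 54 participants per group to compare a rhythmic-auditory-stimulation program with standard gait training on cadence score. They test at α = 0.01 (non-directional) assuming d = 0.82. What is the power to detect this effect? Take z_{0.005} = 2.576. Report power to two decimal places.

power ≈ 0.95

For two equal groups, power = Φ(d·√(n/2) − z_{α/2}).
d·√(n/2) = 0.82 × √(54/2) = 0.82 × 5.196 = 4.261.
z_β = 4.261 − 2.576 = 1.685.
Power = Φ(1.685) = 0.954.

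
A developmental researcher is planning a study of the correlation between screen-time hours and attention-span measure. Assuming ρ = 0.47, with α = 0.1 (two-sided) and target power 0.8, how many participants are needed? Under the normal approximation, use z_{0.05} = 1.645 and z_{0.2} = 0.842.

Fisher's z: C = ½·ln((1+r)/(1−r)) = ½·ln(2.7736) = 0.5101.
n = ((z_{α/2} + z_β)/C)² + 3.
(1.645 + 0.842) / 0.5101 = 2.487 / 0.5101 = 4.876.
n = 4.876² + 3 = 23.77 + 3 = 26.8.
Round up.

n = 27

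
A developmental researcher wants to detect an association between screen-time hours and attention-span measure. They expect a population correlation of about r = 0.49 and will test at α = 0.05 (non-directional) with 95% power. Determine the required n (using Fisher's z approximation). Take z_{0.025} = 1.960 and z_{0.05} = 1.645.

n = 49

Fisher's z: C = ½·ln((1+r)/(1−r)) = ½·ln(2.9216) = 0.5361.
n = ((z_{α/2} + z_β)/C)² + 3.
(1.960 + 1.645) / 0.5361 = 3.605 / 0.5361 = 6.724.
n = 6.724² + 3 = 45.22 + 3 = 48.2.
Round up.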